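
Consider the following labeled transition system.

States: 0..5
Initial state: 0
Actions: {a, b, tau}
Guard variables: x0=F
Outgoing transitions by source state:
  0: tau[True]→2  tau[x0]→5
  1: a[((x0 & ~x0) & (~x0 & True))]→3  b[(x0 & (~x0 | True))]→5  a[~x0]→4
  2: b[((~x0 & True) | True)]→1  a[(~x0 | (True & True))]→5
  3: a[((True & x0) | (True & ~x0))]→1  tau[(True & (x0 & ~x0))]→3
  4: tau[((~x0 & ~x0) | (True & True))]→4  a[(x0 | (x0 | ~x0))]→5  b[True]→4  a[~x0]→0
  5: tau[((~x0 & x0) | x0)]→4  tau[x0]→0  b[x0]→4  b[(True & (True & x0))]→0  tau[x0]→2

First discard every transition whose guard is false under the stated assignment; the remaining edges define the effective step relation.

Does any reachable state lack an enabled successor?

R = {0,1,2,4,5}
  0: tau→2  [1 out]
  1: a→4  [1 out]
  2: a→5  b→1  [2 out]
  4: a→0  a→5  b→4  tau→4  [4 out]
  5: ∅  [no exit]
Path to 5: tau·a

Answer: DEADLOCK at state 5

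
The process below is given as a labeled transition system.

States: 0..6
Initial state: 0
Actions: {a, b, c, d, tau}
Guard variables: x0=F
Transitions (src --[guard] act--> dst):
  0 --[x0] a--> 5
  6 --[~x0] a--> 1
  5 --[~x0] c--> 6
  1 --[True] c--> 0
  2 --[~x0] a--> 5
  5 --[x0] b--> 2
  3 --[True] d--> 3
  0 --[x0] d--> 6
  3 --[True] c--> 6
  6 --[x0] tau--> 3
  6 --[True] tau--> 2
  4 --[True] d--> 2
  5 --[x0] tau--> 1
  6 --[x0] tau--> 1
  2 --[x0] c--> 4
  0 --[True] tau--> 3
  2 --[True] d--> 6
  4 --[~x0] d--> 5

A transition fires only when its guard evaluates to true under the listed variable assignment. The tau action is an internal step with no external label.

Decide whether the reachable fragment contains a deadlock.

Answer: DEADLOCK-FREE

Trace:
Reach set: {0,1,2,3,5,6}
  0: tau→3  [deg 1]
  1: c→0  [deg 1]
  2: a→5  d→6  [deg 2]
  3: c→6  d→3  [deg 2]
  5: c→6  [deg 1]
  6: a→1  tau→2  [deg 2]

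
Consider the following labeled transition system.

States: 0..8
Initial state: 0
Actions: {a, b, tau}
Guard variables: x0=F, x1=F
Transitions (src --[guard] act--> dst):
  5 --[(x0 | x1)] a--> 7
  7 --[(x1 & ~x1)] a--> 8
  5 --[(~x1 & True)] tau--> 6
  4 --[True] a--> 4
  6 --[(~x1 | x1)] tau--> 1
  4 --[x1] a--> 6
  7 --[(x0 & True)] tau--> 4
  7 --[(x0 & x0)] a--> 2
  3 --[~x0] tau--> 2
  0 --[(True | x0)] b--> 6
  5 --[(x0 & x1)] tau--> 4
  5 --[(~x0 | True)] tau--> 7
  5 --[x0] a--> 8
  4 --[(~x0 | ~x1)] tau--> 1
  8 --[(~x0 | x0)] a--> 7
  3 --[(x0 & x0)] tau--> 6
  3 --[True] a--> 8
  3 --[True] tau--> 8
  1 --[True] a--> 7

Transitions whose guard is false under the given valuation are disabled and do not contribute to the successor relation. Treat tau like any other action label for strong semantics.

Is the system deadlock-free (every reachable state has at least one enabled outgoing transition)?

Reachable = {0,1,6,7}
  0: b→6  [1 exit(s)]
  1: a→7  [1 exit(s)]
  6: tau→1  [1 exit(s)]
  7: ∅  [deadlock]
Path to 7: b·tau·a

Answer: DEADLOCK at state 7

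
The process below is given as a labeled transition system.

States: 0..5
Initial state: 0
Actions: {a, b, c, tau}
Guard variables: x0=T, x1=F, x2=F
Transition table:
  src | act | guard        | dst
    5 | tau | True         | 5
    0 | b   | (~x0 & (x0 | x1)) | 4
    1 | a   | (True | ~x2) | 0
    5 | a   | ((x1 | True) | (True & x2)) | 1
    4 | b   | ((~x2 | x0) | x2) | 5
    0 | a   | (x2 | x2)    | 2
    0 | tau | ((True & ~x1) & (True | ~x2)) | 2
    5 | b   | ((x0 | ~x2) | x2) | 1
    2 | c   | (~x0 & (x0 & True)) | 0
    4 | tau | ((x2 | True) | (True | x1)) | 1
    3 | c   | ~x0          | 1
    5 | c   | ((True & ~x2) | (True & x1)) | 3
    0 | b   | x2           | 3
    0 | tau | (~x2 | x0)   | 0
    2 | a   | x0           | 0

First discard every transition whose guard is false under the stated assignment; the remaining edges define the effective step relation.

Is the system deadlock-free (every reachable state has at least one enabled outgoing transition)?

R = {0,2}
  0: tau→0  tau→2  [2 out]
  2: a→0  [1 out]

Answer: DEADLOCK-FREE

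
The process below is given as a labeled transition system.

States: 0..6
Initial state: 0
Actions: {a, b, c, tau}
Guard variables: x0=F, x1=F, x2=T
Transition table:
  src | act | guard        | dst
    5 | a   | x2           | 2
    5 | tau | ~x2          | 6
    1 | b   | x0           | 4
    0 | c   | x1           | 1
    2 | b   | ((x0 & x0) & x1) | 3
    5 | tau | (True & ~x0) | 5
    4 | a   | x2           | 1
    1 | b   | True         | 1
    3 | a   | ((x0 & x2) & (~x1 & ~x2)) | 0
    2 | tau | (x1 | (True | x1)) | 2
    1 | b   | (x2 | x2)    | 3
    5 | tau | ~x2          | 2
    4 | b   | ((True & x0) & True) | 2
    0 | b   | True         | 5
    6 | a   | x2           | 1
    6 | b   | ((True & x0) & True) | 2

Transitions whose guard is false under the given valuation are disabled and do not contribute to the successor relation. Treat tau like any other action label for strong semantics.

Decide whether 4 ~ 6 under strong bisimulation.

Bisimulation quotient by refinement:
  round 0: {{0,1,2,3,4,5,6}}
  round 1: {{0,1},{2},{3},{4,6},{5}}
  round 2: {{0},{1},{2},{3},{4,6},{5}}
Fixed point at round 3; 6 class(es).
[4]={4,6}  [6]={4,6}

Answer: BISIMILAR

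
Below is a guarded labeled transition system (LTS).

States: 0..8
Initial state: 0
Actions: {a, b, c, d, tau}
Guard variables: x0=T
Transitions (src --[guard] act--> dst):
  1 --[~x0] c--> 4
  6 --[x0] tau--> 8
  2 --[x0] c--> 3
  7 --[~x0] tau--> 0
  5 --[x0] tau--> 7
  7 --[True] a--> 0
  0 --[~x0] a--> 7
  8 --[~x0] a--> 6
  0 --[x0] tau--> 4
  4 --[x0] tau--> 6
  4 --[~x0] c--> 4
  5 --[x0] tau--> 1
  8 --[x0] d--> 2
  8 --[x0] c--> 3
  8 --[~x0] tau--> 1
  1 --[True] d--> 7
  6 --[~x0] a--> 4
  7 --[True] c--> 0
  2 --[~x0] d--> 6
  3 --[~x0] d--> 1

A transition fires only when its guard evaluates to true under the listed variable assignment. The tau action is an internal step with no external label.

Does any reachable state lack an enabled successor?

Answer: DEADLOCK at state 3

Trace:
Reach set: {0,2,3,4,6,8}
  0: tau→4  [1 out]
  2: c→3  [1 out]
  3: ∅  [deadlock]
  4: tau→6  [1 out]
  6: tau→8  [1 out]
  8: c→3  d→2  [2 out]
trace reaching 3: tau·tau·tau·c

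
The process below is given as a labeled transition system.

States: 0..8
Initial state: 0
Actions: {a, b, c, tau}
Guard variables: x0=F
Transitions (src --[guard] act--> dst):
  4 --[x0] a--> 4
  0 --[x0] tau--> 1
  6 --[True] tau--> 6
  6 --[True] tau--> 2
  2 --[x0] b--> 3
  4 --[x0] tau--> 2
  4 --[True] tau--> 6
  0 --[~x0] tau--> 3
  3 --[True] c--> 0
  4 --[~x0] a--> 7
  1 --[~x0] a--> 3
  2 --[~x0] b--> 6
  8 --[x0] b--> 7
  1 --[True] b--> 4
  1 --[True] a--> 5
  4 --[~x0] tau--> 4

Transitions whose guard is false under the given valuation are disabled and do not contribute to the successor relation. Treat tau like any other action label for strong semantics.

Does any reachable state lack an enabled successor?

Reach set: {0,3}
  0: tau→3  [deg 1]
  3: c→0  [deg 1]

Answer: DEADLOCK-FREE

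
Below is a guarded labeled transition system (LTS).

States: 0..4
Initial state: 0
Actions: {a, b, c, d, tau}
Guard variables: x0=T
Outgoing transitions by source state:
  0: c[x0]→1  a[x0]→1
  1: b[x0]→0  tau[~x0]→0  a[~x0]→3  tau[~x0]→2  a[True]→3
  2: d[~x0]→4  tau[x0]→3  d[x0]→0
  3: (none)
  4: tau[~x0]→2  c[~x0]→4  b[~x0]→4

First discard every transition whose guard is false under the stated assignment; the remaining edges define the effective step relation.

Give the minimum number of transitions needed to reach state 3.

BFS to 3:
  Layer 0: {0}
  Layer 1: {1}
  Layer 2: {3}
first hit 3 at d=2 via a·a

Answer: 2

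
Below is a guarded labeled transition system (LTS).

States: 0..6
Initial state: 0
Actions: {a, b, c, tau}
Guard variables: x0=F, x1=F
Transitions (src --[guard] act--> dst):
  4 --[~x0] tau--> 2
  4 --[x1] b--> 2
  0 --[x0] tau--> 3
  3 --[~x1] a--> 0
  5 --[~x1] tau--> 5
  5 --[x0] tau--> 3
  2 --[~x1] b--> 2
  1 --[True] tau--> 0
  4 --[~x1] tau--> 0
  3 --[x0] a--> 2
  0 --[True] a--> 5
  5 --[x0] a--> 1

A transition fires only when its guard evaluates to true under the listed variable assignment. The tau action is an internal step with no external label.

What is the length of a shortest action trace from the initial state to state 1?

Answer: UNREACHABLE

Working:
Breadth-first toward 1:
  Layer 0: {0}
  Layer 1: {5}
1 never appears.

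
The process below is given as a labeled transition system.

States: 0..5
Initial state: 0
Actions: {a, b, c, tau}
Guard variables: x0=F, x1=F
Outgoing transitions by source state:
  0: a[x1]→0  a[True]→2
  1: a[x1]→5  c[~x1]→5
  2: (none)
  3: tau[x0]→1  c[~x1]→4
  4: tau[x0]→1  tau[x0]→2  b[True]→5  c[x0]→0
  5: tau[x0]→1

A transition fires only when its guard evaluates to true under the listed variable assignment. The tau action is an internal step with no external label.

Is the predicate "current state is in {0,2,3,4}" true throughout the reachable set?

Answer: INVARIANT HOLDS

Working:
Allowed set {0,2,3,4}
R = {0,2}
  0: ok
  2: ok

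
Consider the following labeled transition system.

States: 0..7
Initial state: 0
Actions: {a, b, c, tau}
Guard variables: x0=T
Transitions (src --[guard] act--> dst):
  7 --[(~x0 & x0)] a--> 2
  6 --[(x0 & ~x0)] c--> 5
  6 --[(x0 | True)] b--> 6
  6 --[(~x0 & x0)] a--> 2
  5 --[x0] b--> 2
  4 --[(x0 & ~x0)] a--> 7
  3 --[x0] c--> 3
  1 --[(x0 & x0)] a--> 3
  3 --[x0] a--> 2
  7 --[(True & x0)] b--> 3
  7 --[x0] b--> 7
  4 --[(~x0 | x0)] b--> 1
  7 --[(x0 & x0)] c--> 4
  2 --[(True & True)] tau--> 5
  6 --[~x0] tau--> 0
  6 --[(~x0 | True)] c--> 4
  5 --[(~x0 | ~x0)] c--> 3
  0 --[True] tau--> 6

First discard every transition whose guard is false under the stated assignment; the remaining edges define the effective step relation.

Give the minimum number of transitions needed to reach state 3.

Answer: 4

Working:
Layered search for 3:
  L0 = {0}
  L1 = {6}
  L2 = {4}
  L3 = {1}
  L4 = {3}
3 enters at depth 4; path tau·c·b·a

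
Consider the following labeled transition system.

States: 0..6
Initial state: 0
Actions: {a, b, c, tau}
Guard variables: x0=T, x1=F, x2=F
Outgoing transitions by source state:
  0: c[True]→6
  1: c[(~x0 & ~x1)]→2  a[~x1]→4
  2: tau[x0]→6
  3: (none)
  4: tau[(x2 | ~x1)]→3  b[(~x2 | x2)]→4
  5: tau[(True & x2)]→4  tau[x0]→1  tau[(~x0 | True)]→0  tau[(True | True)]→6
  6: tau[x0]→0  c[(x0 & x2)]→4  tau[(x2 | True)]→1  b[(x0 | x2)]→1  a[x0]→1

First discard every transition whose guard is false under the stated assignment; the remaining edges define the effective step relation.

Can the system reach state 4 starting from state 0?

Answer: REACHABLE

Working:
After dropping false guards: 12 live edges.
L0 = {0}
L1 = {6}  total {0,6}
L2 = {1}  total {0,1,6}
L3 = {4}  total {0,1,4,6}
L4 = {3}  total {0,1,3,4,6}
R = {0,1,3,4,6}
Path to 4: c·tau·a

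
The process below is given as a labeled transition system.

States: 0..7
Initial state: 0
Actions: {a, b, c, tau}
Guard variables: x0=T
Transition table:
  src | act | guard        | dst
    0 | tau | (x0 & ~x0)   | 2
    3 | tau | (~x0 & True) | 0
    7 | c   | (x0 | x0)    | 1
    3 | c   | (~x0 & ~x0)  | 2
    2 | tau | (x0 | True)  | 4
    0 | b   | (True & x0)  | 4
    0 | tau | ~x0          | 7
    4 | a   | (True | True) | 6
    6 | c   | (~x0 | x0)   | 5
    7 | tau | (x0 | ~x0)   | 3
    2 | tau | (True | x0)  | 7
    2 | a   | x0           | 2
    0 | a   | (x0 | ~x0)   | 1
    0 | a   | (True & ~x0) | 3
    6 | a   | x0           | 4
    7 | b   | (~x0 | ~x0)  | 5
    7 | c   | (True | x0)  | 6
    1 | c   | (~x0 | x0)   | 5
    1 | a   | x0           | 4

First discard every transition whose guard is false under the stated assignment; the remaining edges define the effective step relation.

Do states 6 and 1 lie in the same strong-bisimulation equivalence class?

Bisimulation quotient by refinement:
  π0 = {{0,1,2,3,4,5,6,7}}
  π1 = {{0},{1,6},{2},{3,5},{4},{7}}
6 equivalence class(es) (converged in 2)
[6]={1,6}  [1]={1,6}

Answer: BISIMILAR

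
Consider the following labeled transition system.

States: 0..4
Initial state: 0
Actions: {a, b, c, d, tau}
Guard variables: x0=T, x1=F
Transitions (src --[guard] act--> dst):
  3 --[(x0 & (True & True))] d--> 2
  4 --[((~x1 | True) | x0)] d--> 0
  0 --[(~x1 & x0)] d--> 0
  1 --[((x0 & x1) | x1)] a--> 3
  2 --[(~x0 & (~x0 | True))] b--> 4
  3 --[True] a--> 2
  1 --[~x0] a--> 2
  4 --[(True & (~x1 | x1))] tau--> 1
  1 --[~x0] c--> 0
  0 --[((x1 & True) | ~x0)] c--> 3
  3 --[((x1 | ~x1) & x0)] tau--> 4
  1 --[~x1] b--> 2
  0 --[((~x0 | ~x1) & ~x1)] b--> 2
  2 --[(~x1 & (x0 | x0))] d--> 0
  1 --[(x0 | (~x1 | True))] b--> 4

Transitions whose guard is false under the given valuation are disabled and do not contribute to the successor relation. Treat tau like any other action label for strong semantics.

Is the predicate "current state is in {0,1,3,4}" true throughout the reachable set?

Allowed set {0,1,3,4}
R = {0,2}
  0: safe
  2: ✗ unsafe
reach 2 via b — violates

Answer: INVARIANT VIOLATED at state 2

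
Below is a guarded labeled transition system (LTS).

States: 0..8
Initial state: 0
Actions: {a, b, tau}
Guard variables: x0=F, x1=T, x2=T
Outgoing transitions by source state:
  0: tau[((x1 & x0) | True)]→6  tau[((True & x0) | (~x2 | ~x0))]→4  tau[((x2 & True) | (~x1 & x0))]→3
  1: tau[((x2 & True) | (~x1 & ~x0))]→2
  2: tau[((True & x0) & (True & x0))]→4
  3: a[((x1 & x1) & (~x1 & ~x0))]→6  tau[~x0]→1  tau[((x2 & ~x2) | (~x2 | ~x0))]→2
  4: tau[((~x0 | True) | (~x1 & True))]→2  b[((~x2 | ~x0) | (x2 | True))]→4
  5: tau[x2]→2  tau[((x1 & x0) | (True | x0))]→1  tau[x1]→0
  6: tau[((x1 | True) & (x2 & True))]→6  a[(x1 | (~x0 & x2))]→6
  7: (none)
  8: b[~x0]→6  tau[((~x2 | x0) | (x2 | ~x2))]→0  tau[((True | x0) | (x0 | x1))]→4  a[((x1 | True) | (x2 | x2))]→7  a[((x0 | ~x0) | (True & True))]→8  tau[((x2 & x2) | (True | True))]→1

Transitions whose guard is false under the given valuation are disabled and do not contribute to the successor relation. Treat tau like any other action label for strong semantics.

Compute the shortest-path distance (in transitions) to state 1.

BFS to 1:
  L0 = {0}
  L1 = {3,4,6}
  L2 = {1,2}
depth(1)=2, e.g. tau·tau

Answer: 2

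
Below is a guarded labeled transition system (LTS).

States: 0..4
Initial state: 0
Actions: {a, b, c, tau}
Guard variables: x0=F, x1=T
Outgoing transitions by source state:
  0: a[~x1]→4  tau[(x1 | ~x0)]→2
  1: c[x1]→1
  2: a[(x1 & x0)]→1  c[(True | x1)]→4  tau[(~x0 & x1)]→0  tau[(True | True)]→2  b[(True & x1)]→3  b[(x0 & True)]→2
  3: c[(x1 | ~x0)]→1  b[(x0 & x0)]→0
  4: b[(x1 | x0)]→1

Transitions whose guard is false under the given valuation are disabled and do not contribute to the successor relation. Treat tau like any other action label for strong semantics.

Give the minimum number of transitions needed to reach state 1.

Answer: 3

Working:
Breadth-first toward 1:
  depth 0: {0}
  depth 1: {2}
  depth 2: {3,4}
  depth 3: {1}
depth(1)=3, e.g. tau·b·c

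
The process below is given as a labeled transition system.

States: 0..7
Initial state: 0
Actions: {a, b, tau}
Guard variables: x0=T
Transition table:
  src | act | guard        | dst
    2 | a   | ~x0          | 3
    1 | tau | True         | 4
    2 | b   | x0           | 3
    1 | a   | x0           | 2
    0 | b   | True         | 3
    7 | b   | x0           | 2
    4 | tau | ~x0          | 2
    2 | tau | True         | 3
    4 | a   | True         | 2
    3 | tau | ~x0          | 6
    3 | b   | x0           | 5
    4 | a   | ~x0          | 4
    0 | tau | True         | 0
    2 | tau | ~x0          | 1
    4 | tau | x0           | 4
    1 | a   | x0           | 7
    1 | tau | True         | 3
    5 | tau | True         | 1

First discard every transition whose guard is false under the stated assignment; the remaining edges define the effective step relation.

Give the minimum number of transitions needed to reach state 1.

Answer: 3

Trace:
BFS to 1:
  L0 = {0}
  L1 = {3}
  L2 = {5}
  L3 = {1}
depth(1)=3, e.g. b·b·tau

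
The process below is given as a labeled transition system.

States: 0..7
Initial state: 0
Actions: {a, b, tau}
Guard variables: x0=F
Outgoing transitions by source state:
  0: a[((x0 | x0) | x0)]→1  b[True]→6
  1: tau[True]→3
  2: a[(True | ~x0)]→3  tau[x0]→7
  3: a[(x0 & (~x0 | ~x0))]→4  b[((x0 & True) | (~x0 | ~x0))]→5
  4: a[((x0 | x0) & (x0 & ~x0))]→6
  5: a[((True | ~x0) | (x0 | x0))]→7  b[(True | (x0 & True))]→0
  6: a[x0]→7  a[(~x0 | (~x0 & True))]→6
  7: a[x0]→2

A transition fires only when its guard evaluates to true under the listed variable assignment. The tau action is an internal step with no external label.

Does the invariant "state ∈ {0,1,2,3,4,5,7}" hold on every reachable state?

Safe = {0,1,2,3,4,5,7}
R = {0,6}
  0: ok
  6: ✗ unsafe
counterexample path to 6: b

Answer: INVARIANT VIOLATED at state 6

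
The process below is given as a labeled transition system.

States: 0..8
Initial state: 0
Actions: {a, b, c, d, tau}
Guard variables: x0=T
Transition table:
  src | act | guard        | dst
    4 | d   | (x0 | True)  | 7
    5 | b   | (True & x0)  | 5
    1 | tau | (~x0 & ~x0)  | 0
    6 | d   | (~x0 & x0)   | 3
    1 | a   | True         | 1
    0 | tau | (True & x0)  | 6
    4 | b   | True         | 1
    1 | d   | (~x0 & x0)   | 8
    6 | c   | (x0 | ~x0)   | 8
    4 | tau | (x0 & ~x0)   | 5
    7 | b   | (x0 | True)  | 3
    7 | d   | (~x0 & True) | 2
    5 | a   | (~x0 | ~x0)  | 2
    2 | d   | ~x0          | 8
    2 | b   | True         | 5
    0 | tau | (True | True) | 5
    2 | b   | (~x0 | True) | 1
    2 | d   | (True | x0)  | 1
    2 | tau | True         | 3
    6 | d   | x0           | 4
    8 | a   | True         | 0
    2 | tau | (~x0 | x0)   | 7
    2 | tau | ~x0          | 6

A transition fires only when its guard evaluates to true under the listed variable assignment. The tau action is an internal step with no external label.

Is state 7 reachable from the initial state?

Answer: REACHABLE

Trace:
Guard filter leaves 15 enabled edge(s).
Layer 0: {0}
Layer 1: {5,6}  total {0,5,6}
Layer 2: {4,8}  total {0,4,5,6,8}
Layer 3: {1,7}  total {0,1,4,5,6,7,8}
Layer 4: {3}  total {0,1,3,4,5,6,7,8}
Reachable = {0,1,3,4,5,6,7,8}
witness 7: tau·d·d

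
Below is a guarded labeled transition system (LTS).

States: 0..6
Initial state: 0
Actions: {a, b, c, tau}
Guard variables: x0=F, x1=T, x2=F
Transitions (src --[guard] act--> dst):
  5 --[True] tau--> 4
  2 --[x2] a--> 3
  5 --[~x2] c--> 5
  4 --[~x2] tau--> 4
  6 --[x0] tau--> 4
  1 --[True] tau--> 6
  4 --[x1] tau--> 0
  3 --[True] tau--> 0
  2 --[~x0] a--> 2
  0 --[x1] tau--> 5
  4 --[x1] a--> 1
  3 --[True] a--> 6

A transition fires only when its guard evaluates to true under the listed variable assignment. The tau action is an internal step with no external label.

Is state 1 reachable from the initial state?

After dropping false guards: 10 live edges.
depth 0: {0}
depth 1: {5}  now seen {0,5}
depth 2: {4}  now seen {0,4,5}
depth 3: {1}  now seen {0,1,4,5}
depth 4: {6}  now seen {0,1,4,5,6}
Reach set: {0,1,4,5,6}
Path to 1: tau·tau·a

Answer: REACHABLE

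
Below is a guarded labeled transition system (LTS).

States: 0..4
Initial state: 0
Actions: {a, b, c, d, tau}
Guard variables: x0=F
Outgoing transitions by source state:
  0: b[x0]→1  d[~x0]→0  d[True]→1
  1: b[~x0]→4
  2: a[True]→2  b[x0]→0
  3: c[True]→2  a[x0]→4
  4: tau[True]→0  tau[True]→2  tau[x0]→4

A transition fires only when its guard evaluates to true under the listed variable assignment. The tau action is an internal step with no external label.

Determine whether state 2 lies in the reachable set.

Answer: REACHABLE

Trace:
7 transition(s) survive guard evaluation.
L0 = {0}
L1 = {1}  now seen {0,1}
L2 = {4}  now seen {0,1,4}
L3 = {2}  now seen {0,1,2,4}
R = {0,1,2,4}
trace reaching 2: d·b·tau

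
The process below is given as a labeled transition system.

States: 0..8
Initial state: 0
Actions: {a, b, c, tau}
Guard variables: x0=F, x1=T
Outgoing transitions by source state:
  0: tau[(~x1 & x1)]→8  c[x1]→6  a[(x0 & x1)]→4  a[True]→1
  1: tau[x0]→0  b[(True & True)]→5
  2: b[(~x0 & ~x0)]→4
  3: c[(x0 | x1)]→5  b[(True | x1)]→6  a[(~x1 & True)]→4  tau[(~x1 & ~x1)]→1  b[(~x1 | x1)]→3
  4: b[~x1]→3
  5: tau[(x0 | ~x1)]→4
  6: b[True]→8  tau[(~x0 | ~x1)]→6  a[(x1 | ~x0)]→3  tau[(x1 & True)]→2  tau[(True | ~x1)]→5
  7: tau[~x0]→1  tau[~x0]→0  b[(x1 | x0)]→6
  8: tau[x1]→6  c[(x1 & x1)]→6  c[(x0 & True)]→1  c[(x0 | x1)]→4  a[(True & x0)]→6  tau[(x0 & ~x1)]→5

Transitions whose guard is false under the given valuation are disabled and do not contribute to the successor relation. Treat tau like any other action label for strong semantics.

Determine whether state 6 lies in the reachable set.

18 transition(s) survive guard evaluation.
depth 0: {0}
depth 1: {1,6}  now seen {0,1,6}
depth 2: {2,3,5,8}  now seen {0,1,2,3,5,6,8}
depth 3: {4}  now seen {0,1,2,3,4,5,6,8}
Reachable = {0,1,2,3,4,5,6,8}
witness 6: c

Answer: REACHABLE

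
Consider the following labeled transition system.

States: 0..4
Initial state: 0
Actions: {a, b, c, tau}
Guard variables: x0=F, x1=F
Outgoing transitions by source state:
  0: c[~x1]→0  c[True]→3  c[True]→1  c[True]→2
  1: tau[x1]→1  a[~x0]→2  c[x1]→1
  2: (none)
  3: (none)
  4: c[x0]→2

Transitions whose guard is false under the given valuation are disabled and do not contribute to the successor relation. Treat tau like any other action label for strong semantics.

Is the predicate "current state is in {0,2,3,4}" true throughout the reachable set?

Answer: INVARIANT VIOLATED at state 1

Trace:
Safe = {0,2,3,4}
R = {0,1,2,3}
  0: safe
  1: outside
  2: safe
  3: safe
counterexample path to 1: c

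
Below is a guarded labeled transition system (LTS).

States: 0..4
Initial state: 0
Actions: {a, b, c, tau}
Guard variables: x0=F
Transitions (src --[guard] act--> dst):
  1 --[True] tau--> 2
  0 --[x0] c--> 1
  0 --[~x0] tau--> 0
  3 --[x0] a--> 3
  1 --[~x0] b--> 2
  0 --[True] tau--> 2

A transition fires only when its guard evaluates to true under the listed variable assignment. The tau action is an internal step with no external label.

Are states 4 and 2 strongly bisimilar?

Answer: BISIMILAR

Trace:
Compute ~ classes (split until stable):
  π0 = {{0,1,2,3,4}}
  π1 = {{0},{1},{2,3,4}}
stable after 2 split(s): 3 block(s)
[4]={2,3,4}  [2]={2,3,4}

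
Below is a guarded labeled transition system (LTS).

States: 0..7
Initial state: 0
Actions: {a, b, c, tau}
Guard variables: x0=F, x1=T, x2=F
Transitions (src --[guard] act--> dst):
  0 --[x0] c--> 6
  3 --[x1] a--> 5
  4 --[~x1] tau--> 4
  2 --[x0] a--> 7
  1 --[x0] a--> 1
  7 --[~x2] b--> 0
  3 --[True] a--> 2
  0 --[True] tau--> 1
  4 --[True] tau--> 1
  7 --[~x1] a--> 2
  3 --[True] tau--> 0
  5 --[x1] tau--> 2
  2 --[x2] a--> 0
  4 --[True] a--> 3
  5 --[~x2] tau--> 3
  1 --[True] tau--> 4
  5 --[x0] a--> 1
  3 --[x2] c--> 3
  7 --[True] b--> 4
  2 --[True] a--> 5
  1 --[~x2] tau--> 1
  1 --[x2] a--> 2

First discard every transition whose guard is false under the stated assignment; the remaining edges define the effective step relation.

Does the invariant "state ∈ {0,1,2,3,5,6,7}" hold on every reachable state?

Allowed set {0,1,2,3,5,6,7}
Reachable = {0,1,2,3,4,5}
  0: safe
  1: safe
  2: safe
  3: safe
  4: VIOLATES
  5: safe
counterexample path to 4: tau·tau

Answer: INVARIANT VIOLATED at state 4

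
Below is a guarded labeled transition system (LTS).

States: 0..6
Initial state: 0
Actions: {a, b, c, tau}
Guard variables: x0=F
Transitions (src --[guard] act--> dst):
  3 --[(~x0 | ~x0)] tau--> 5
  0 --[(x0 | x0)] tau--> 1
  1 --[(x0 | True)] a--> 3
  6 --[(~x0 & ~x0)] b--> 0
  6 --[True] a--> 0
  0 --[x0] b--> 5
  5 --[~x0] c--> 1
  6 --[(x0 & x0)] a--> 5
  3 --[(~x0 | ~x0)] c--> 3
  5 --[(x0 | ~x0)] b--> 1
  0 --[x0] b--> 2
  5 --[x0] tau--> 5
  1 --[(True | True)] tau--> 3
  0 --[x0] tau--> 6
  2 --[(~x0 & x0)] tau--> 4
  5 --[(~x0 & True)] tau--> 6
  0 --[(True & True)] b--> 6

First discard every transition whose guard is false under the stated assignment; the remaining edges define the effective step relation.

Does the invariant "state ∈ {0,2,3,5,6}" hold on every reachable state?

Answer: INVARIANT HOLDS

Working:
Safe = {0,2,3,5,6}
Reach set: {0,6}
  0: ✓
  6: ✓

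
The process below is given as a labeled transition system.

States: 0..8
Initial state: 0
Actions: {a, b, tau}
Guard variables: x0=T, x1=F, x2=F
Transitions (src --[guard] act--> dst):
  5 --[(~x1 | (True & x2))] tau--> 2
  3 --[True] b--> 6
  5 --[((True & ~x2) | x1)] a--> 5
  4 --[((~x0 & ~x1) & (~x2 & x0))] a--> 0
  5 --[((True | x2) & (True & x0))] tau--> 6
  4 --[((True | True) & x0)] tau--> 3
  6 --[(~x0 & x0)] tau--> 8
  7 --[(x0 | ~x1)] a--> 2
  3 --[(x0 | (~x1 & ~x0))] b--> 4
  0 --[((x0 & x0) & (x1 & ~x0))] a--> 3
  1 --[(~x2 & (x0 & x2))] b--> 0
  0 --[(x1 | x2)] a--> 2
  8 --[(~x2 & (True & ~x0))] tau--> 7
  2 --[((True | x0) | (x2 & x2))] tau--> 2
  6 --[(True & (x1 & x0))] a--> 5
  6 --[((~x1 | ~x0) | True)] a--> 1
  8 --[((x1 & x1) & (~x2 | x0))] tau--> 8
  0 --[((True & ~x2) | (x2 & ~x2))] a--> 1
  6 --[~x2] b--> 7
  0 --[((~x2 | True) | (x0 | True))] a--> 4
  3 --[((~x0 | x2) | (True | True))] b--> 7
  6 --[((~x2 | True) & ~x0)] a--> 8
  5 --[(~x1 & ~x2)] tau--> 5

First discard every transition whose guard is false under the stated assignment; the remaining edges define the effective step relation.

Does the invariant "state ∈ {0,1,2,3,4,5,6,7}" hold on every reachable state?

Allowed set {0,1,2,3,4,5,6,7}
Reachable = {0,1,2,3,4,6,7}
  0: ok
  1: ok
  2: ok
  3: ok
  4: ok
  6: ok
  7: ok

Answer: INVARIANT HOLDS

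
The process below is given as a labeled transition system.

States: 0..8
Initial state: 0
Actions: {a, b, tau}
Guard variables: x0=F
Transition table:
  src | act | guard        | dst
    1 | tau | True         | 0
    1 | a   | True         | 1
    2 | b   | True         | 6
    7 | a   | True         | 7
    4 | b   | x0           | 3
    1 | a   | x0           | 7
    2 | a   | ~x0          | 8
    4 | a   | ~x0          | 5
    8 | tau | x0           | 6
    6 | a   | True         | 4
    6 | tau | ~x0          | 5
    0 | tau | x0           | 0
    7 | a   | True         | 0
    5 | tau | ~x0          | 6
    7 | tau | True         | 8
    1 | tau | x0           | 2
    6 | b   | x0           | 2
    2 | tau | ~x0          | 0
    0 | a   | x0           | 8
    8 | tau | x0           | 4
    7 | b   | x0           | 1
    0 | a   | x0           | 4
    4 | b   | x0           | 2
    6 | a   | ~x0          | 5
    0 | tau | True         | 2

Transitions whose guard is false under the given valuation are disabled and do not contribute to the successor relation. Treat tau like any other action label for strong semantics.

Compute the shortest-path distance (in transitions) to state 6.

Layered search for 6:
  Layer 0: {0}
  Layer 1: {2}
  Layer 2: {6,8}
depth(6)=2, e.g. tau·b

Answer: 2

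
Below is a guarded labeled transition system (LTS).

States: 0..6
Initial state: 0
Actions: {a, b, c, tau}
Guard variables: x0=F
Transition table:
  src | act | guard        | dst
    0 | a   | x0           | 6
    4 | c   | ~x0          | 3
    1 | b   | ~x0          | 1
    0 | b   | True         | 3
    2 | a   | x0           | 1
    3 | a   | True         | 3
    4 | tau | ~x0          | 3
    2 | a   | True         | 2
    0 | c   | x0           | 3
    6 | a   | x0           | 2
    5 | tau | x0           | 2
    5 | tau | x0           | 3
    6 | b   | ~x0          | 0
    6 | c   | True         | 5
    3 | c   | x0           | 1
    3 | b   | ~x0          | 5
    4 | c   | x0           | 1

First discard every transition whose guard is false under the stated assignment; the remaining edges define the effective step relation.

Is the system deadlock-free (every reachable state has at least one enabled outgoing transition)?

Answer: DEADLOCK at state 5

Working:
Reach set: {0,3,5}
  0: b→3  [1 out]
  3: a→3  b→5  [2 out]
  5: ∅  [deadlock]
trace reaching 5: b·b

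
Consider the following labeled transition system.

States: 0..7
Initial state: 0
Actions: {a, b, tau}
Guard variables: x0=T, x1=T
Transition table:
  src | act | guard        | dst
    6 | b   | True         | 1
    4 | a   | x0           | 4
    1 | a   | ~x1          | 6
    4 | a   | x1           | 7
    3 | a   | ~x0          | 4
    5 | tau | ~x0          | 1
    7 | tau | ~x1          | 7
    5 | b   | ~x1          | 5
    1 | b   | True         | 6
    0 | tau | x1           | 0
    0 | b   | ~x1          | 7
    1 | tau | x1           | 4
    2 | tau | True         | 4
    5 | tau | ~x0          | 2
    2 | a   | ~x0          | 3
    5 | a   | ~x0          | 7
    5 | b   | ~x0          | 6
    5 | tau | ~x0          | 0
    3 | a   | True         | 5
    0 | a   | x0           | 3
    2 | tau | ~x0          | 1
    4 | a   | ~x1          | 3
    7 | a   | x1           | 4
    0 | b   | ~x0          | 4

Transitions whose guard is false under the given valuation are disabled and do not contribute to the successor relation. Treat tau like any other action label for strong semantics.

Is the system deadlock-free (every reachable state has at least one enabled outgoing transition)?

R = {0,3,5}
  0: a→3  tau→0  [2 exit(s)]
  3: a→5  [1 exit(s)]
  5: ∅  [STUCK]
trace reaching 5: a·a

Answer: DEADLOCK at state 5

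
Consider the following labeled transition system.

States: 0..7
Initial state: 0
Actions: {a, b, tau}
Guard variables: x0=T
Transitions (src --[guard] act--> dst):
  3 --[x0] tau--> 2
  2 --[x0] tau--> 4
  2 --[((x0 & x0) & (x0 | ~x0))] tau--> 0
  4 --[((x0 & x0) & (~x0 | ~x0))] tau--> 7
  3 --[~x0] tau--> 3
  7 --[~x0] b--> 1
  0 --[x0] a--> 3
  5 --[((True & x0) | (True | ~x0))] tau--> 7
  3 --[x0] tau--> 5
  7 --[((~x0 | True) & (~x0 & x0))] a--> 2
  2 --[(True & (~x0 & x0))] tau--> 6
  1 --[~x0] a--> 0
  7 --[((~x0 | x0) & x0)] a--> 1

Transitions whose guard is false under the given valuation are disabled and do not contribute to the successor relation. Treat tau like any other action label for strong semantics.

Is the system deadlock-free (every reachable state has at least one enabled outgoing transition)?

Reachable = {0,1,2,3,4,5,7}
  0: a→3  [deg 1]
  1: ∅  [no exit]
  2: tau→0  tau→4  [deg 2]
  3: tau→2  tau→5  [deg 2]
  4: ∅  [no exit]
  5: tau→7  [deg 1]
  7: a→1  [deg 1]
Path to 1: a·tau·tau·a

Answer: DEADLOCK at state 1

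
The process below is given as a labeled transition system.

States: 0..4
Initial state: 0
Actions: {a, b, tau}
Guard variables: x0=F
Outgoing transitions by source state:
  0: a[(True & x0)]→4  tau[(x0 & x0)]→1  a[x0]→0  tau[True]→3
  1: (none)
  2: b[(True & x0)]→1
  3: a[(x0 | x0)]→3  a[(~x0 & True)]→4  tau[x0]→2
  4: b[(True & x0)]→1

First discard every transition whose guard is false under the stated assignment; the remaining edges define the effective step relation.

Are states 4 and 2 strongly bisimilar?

Answer: BISIMILAR

Analysis:
Bisimulation quotient by refinement:
  round 0: {{0,1,2,3,4}}
  round 1: {{0},{1,2,4},{3}}
stable after 2 split(s): 3 block(s)
[4]={1,2,4}  [2]={1,2,4}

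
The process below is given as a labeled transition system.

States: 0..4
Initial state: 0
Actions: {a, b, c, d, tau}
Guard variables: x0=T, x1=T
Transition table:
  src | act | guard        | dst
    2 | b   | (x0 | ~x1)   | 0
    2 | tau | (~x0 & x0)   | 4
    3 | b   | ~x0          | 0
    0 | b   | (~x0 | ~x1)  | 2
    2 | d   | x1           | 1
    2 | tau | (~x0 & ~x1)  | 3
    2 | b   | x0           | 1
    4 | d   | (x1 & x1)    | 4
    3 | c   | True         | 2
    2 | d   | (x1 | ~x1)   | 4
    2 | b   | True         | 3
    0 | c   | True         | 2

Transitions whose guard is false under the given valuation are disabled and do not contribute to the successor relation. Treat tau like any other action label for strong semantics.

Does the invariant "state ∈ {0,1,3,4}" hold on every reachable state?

Answer: INVARIANT VIOLATED at state 2

Working:
Allowed set {0,1,3,4}
Reachable = {0,1,2,3,4}
  0: safe
  1: safe
  2: ✗ unsafe
  3: safe
  4: safe
witness against invariant: c → 2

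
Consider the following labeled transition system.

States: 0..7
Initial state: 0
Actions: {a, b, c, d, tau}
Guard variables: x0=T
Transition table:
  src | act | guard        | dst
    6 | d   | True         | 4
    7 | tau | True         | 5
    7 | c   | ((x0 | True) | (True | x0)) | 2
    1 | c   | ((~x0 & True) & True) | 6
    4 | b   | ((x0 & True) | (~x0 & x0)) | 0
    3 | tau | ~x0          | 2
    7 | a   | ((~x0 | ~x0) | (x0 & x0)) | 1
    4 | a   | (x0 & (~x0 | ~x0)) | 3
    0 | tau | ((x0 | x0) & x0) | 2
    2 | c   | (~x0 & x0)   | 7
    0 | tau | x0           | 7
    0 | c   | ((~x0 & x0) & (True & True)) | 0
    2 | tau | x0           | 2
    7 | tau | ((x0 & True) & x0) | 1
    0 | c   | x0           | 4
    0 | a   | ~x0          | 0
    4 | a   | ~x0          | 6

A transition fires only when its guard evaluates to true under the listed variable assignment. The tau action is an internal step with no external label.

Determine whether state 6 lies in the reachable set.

10 transition(s) survive guard evaluation.
Layer 0: {0}
Layer 1: {2,4,7}  total {0,2,4,7}
Layer 2: {1,5}  total {0,1,2,4,5,7}
Reach set: {0,1,2,4,5,7}

Answer: UNREACHABLE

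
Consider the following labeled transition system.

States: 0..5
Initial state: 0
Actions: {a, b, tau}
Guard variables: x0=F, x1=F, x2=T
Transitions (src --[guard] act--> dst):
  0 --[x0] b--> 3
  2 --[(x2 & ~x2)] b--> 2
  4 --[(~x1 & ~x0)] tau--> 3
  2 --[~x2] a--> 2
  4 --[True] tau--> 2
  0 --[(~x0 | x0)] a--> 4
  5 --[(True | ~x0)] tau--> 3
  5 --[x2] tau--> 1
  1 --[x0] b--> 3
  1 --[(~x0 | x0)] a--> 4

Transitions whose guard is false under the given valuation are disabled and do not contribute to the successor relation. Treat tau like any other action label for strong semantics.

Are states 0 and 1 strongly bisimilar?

Answer: BISIMILAR

Working:
Compute ~ classes (split until stable):
  round 0: {{0,1,2,3,4,5}}
  round 1: {{0,1},{2,3},{4,5}}
  round 2: {{0,1},{2,3},{4},{5}}
Fixed point at round 3; 4 class(es).
0∈{0,1}, 1∈{0,1}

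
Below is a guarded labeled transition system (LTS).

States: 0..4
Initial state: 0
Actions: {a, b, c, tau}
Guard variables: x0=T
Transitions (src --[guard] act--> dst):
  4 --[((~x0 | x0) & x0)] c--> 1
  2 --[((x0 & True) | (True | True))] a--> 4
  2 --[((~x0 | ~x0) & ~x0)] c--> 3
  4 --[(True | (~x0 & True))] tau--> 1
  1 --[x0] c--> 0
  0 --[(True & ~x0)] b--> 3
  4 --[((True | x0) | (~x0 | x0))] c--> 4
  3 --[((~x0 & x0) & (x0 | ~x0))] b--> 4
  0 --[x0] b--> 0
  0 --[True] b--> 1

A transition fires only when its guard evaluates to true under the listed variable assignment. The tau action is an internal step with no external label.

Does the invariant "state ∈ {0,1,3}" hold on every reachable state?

Safe = {0,1,3}
R = {0,1}
  0: safe
  1: safe

Answer: INVARIANT HOLDS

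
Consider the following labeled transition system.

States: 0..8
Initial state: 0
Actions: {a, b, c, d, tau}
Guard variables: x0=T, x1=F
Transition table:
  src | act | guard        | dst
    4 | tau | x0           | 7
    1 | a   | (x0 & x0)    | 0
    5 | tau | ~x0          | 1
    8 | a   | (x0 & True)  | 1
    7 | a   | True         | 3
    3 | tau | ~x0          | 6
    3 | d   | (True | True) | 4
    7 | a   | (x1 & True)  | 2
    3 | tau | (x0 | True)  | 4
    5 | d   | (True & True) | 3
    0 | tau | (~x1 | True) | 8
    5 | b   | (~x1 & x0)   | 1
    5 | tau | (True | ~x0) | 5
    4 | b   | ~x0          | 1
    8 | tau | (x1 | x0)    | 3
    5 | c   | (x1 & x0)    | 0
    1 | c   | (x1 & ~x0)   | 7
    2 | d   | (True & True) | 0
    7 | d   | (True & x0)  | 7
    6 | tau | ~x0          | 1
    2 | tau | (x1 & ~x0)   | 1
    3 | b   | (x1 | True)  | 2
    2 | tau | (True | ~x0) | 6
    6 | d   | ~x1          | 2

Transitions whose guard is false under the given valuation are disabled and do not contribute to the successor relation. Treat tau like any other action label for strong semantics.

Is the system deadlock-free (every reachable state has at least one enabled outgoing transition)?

Answer: DEADLOCK-FREE

Trace:
Reachable = {0,1,2,3,4,6,7,8}
  0: tau→8  [deg 1]
  1: a→0  [deg 1]
  2: d→0  tau→6  [deg 2]
  3: b→2  d→4  tau→4  [deg 3]
  4: tau→7  [deg 1]
  6: d→2  [deg 1]
  7: a→3  d→7  [deg 2]
  8: a→1  tau→3  [deg 2]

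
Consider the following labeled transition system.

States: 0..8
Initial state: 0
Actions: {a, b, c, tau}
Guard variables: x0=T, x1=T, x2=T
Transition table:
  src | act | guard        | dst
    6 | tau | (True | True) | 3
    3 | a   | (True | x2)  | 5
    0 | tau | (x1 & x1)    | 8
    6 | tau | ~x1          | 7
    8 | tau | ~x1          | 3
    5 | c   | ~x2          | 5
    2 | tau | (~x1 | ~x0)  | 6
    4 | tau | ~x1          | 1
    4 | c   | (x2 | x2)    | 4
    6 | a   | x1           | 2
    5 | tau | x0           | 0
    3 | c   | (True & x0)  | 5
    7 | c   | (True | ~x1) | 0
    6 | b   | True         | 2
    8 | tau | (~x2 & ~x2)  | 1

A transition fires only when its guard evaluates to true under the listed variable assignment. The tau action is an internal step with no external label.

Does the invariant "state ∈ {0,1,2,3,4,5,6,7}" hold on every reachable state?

Answer: INVARIANT VIOLATED at state 8

Analysis:
Inv-set: {0,1,2,3,4,5,6,7}
R = {0,8}
  0: safe
  8: outside
counterexample path to 8: tau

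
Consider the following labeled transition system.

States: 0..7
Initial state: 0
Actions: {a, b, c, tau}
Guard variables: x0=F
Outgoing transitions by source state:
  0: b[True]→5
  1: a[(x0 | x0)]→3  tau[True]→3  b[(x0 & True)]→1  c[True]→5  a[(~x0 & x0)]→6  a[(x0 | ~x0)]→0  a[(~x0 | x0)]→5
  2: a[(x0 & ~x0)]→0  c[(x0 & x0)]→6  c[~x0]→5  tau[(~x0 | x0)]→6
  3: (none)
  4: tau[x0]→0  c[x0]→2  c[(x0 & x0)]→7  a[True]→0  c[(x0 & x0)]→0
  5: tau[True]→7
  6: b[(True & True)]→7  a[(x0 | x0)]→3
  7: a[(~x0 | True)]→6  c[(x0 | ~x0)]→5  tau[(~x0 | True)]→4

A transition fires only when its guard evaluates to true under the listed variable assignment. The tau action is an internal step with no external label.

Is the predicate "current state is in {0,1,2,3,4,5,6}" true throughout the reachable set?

Answer: INVARIANT VIOLATED at state 7

Trace:
Safe = {0,1,2,3,4,5,6}
Reachable = {0,4,5,6,7}
  0: safe
  4: safe
  5: safe
  6: safe
  7: VIOLATES
witness against invariant: b·tau → 7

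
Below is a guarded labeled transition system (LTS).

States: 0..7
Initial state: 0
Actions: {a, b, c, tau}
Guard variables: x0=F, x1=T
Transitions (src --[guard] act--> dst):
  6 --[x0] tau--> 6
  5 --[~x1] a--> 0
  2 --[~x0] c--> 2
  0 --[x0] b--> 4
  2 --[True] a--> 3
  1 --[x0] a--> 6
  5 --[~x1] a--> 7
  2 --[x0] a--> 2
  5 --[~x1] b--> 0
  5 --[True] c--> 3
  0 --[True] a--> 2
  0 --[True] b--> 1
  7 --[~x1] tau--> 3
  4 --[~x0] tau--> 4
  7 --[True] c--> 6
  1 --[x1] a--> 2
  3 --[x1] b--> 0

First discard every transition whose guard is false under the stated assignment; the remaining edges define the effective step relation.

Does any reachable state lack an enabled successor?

R = {0,1,2,3}
  0: a→2  b→1  [deg 2]
  1: a→2  [deg 1]
  2: a→3  c→2  [deg 2]
  3: b→0  [deg 1]

Answer: DEADLOCK-FREE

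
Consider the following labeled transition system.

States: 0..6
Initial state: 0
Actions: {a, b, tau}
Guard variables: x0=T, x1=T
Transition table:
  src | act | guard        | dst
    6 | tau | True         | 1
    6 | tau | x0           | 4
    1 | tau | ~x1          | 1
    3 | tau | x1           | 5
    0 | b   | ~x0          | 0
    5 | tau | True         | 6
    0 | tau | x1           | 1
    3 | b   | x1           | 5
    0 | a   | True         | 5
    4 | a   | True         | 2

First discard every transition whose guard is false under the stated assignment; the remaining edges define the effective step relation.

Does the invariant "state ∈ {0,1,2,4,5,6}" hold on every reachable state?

Answer: INVARIANT HOLDS

Analysis:
Allowed set {0,1,2,4,5,6}
Reach set: {0,1,2,4,5,6}
  0: safe
  1: safe
  2: safe
  4: safe
  5: safe
  6: safe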